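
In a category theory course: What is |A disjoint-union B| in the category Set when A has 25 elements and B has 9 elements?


In Set, the coproduct A + B is the disjoint union.
|A + B| = |A| + |B| = 25 + 9 = 34

34


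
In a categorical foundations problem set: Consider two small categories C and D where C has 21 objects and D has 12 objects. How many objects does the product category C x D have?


The product category C x D has objects that are pairs (c, d).
Number of pairs = |Ob(C)| * |Ob(D)| = 21 * 12 = 252

252


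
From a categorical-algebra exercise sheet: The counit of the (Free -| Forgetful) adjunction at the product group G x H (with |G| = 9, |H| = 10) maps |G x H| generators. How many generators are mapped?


The counit epsilon_K: F(U(K)) -> K of the Free-Forgetful adjunction
maps |K| generators of F(U(K)) into K. For K = G x H (the product group),
|G x H| = |G| * |H|.
Total generators mapped = 9 * 10 = 90.

90


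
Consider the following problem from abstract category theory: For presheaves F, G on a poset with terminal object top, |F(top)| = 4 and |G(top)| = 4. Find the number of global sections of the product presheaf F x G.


Global sections of a presheaf on a poset with terminal top satisfy
Gamma(H) ~ H(top). Presheaves admit pointwise products, so
(F x G)(top) = F(top) x G(top) (Cartesian product).
|Gamma(F x G)| = |F(top)| * |G(top)| = 4 * 4 = 16.

16


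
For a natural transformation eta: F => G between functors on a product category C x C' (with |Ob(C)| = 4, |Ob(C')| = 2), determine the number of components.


A natural transformation eta: F => G assigns one component morphism per
object of the domain category.
The domain is the product category C x C', so
|Ob(C x C')| = |Ob(C)| * |Ob(C')| = 4 * 2 = 8.
Therefore eta has 8 component morphisms.

8


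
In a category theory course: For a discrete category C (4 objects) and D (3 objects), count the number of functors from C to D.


A functor from a discrete category C to D is determined by
where each object maps. Each of the 4 objects of C can map
to any of the 3 objects of D independently.
Number of functors = 3^4 = 81

81


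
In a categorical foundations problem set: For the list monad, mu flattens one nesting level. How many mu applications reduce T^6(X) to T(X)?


Each application of mu: T^2 -> T removes one layer of nesting.
Starting at depth 6 (i.e., T^6(X)), we need to reach T(X).
Number of mu applications = 6 - 1 = 5

5


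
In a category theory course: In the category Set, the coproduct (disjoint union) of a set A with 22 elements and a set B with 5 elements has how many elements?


In Set, the coproduct A + B is the disjoint union.
|A + B| = |A| + |B| = 22 + 5 = 27

27


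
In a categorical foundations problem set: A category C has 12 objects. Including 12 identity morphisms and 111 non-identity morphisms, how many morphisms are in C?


Each object has an identity morphism, giving 12 identities.
Adding the 111 non-identity morphisms:
Total = 12 + 111 = 123

123


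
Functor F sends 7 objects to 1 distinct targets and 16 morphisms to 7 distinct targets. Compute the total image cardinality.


The image of F consists of distinct objects and distinct morphisms.
|Im(F)| on objects = 1
|Im(F)| on morphisms = 7
Total image cardinality = 1 + 7 = 8

8


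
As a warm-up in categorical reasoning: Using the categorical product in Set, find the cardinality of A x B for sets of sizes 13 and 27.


In Set, the product A x B is the Cartesian product.
By the universal property, |A x B| = |A| * |B|.
|A x B| = 13 * 27 = 351

351


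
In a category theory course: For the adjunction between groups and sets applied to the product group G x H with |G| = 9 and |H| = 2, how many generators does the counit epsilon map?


The counit epsilon_K: F(U(K)) -> K of the Free-Forgetful adjunction
maps |K| generators of F(U(K)) into K. For K = G x H (the product group),
|G x H| = |G| * |H|.
Total generators mapped = 9 * 2 = 18.

18


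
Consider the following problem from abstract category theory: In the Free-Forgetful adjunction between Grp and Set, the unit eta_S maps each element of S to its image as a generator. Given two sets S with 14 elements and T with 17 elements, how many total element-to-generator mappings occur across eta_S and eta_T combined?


The unit eta_X: X -> U(F(X)) of the Free-Forgetful adjunction
maps each element of X to a generator of F(X). For X = S + T (disjoint
union in Set), |S + T| = |S| + |T|.
Total mappings = 14 + 17 = 31.

31


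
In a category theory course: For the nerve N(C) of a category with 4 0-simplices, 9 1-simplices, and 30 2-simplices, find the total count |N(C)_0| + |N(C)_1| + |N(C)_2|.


The 2-skeleton of the nerve N(C) consists of simplices in dimensions 0, 1, 2:
  |N(C)_0| = 4 (objects)
  |N(C)_1| = 9 (morphisms)
  |N(C)_2| = 30 (composable pairs)
Total = 4 + 9 + 30 = 43

43


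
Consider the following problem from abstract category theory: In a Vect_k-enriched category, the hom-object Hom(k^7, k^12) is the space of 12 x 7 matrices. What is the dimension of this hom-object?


In Vect-enriched categories, Hom(k^n, k^m) is the space of m x n matrices.
dim(Hom(k^7, k^12)) = 12 * 7 = 84

84


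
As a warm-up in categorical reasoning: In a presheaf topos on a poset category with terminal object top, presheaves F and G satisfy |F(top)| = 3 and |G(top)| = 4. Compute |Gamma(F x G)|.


Global sections of a presheaf on a poset with terminal top satisfy
Gamma(H) ~ H(top). Presheaves admit pointwise products, so
(F x G)(top) = F(top) x G(top) (Cartesian product).
|Gamma(F x G)| = |F(top)| * |G(top)| = 3 * 4 = 12.

12


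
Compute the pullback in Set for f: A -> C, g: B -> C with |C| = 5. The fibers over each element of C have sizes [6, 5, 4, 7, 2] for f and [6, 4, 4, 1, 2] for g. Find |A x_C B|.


The pullback A x_C B consists of pairs (a, b) with f(a) = g(b).
For each element c in C, the fiber product has |f^-1(c)| * |g^-1(c)| elements.
Summing over C: 6 * 6 + 5 * 4 + 4 * 4 + 7 * 1 + 2 * 2
= 36 + 20 + 16 + 7 + 4 = 83

83


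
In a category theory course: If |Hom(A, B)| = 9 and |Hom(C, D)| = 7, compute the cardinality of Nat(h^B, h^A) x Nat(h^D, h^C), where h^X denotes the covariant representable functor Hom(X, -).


By the Yoneda lemma, Nat(h^B, h^A) is isomorphic to Hom(A, B),
so |Nat(h^B, h^A)| = |Hom(A, B)| and |Nat(h^D, h^C)| = |Hom(C, D)|.
|Hom(A, B)| = 9, |Hom(C, D)| = 7.
|Nat(h^B, h^A) x Nat(h^D, h^C)| = 9 * 7 = 63

63


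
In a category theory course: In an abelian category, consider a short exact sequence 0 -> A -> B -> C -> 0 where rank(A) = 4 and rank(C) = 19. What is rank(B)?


For a short exact sequence 0 -> A -> B -> C -> 0,
rank is additive: rank(B) = rank(A) + rank(C).
rank(B) = 4 + 19 = 23

23


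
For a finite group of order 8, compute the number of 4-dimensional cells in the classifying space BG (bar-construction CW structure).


In the bar-construction CW model of BG, the n-cells are indexed by
n-tuples [g_1|...|g_n] of non-identity elements of G (degenerate
simplices with some g_i = e do not contribute cells), so there are
(|G| - 1)^n n-cells.
For dim = 4 with |G| = 8:
cells = (8 - 1)^4 = 7^4 = 2401

2401


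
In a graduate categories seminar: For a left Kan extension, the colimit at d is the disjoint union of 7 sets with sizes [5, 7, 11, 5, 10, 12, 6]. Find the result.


Pointwise, the left Kan extension (Lan_F H)(d) is the colimit, indexed
by the comma category (F downarrow d), of H composed with the
projection (F downarrow d) -> C. Here that colimit is given
as a coproduct (disjoint union) of sets, so its cardinality is the
sum of the sizes of the summands.
Coproduct of sets with sizes: 5 + 7 + 11 + 5 + 10 + 12 + 6
= 56

56


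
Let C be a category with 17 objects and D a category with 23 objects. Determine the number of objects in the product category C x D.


The product category C x D has objects that are pairs (c, d).
Number of pairs = |Ob(C)| * |Ob(D)| = 17 * 23 = 391

391


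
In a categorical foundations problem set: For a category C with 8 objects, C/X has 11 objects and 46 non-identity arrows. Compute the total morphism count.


In the slice category C/X, objects are morphisms to X.
Identity morphisms: 11 (one per object of C/X).
Non-identity morphisms: 46.
Total = 11 + 46 = 57

57


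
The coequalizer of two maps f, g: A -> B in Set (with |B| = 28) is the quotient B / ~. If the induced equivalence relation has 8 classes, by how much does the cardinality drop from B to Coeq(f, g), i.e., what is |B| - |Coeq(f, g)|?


The coequalizer Coeq(f, g) = B / ~ has one element per equivalence class.
|B| = 28, |Coeq(f, g)| = 8.
|B| - |Coeq(f, g)| = 28 - 8 = 20.

20


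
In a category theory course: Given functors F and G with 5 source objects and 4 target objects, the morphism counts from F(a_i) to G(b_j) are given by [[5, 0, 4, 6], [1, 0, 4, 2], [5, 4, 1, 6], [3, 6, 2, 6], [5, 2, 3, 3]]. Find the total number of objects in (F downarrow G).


Objects of (F downarrow G) are triples (a, b, h: F(a)->G(b)).
The count equals the sum of all entries in the hom-matrix.
sum(row 0) = 15
sum(row 1) = 7
sum(row 2) = 16
sum(row 3) = 17
sum(row 4) = 13
Grand total = 68

68


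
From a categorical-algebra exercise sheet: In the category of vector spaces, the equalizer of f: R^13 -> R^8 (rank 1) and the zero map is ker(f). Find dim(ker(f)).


The equalizer of f and the zero map is ker(f).
By the rank-nullity theorem: dim(ker(f)) = dim(domain) - rank(f).
dim(ker(f)) = 13 - 1 = 12

12


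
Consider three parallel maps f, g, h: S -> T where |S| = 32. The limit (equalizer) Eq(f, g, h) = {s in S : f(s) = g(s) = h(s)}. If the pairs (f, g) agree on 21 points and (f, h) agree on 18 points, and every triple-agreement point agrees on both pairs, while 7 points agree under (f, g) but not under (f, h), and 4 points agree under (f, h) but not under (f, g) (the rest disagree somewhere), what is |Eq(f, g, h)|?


Eq(f, g, h) is the triple-agreement set: points in S where all three
maps take the same value. Using inclusion-exclusion on the pairwise data:
Pair (f, g) agrees on 21 points; pair (f, h) on 18 points.
Points agreeing under (f, g) but not (f, h) = 7; under (f, h) but not (f, g) = 4.
Triple-agreement = agreement-in-(f, g) minus points that agree under (f, g) but not (f, h):
|Eq(f, g, h)| = 21 - 7 = 14
(cross-check via (f, h): 18 - 4 = 14.)

14


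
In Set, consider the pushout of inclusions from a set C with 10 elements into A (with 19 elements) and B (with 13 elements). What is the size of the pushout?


The pushout A +_C B identifies the images of C in A and B.
|A +_C B| = |A| + |B| - |C| (for injections).
= 19 + 13 - 10 = 22

22


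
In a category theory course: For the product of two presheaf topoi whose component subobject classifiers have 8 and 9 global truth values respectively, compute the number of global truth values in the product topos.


In a product of presheaf topoi E_1 x E_2, the subobject classifier
is Omega = Omega_1 x Omega_2 (componentwise), so
|Omega(top)| = |Omega_1(top_1)| * |Omega_2(top_2)|.
= 8 * 9 = 72.

72


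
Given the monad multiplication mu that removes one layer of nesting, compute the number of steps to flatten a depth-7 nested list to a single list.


Each application of mu: T^2 -> T removes one layer of nesting.
Starting at depth 7 (i.e., T^7(X)), we need to reach T(X).
Number of mu applications = 7 - 1 = 6

6


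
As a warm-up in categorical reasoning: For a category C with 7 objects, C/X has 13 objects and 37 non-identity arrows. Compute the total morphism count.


In the slice category C/X, objects are morphisms to X.
Identity morphisms: 13 (one per object of C/X).
Non-identity morphisms: 37.
Total = 13 + 37 = 50

50


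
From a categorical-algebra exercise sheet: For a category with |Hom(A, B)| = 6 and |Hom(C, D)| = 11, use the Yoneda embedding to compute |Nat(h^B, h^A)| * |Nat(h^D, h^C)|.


By the Yoneda lemma, Nat(h^B, h^A) is isomorphic to Hom(A, B),
so |Nat(h^B, h^A)| = |Hom(A, B)| and |Nat(h^D, h^C)| = |Hom(C, D)|.
|Hom(A, B)| = 6, |Hom(C, D)| = 11.
|Nat(h^B, h^A) x Nat(h^D, h^C)| = 6 * 11 = 66

66


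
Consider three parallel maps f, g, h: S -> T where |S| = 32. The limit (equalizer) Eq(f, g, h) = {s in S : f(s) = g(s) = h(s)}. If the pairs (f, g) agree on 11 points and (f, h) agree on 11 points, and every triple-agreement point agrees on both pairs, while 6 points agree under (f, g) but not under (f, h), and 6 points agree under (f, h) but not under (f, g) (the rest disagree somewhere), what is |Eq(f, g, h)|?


Eq(f, g, h) is the triple-agreement set: points in S where all three
maps take the same value. Using inclusion-exclusion on the pairwise data:
Pair (f, g) agrees on 11 points; pair (f, h) on 11 points.
Points agreeing under (f, g) but not (f, h) = 6; under (f, h) but not (f, g) = 6.
Triple-agreement = agreement-in-(f, g) minus points that agree under (f, g) but not (f, h):
|Eq(f, g, h)| = 11 - 6 = 5
(cross-check via (f, h): 11 - 6 = 5.)

5


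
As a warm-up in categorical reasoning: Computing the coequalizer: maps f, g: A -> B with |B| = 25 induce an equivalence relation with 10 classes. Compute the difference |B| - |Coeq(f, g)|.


The coequalizer Coeq(f, g) = B / ~ has one element per equivalence class.
|B| = 25, |Coeq(f, g)| = 10.
|B| - |Coeq(f, g)| = 25 - 10 = 15.

15


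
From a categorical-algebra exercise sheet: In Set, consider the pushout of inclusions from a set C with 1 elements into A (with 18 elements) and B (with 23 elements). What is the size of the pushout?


The pushout A +_C B identifies the images of C in A and B.
|A +_C B| = |A| + |B| - |C| (for injections).
= 18 + 23 - 1 = 40

40


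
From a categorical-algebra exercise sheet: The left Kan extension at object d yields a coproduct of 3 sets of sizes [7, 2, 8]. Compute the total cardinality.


Pointwise, the left Kan extension (Lan_F H)(d) is the colimit, indexed
by the comma category (F downarrow d), of H composed with the
projection (F downarrow d) -> C. Here that colimit is given
as a coproduct (disjoint union) of sets, so its cardinality is the
sum of the sizes of the summands.
Coproduct of sets with sizes: 7 + 2 + 8
= 17

17


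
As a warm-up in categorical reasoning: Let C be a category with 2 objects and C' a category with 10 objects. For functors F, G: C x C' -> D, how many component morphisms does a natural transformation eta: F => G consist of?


A natural transformation eta: F => G assigns one component morphism per
object of the domain category.
The domain is the product category C x C', so
|Ob(C x C')| = |Ob(C)| * |Ob(C')| = 2 * 10 = 20.
Therefore eta has 20 component morphisms.

20


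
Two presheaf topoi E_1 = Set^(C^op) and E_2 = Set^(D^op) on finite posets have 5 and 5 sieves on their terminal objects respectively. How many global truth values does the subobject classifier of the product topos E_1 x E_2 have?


In a product of presheaf topoi E_1 x E_2, the subobject classifier
is Omega = Omega_1 x Omega_2 (componentwise), so
|Omega(top)| = |Omega_1(top_1)| * |Omega_2(top_2)|.
= 5 * 5 = 25.

25


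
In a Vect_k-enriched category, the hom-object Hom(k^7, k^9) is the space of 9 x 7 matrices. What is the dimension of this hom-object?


In Vect-enriched categories, Hom(k^n, k^m) is the space of m x n matrices.
dim(Hom(k^7, k^9)) = 9 * 7 = 63

63


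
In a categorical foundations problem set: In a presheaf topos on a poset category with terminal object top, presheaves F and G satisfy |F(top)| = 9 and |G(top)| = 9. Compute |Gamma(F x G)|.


Global sections of a presheaf on a poset with terminal top satisfy
Gamma(H) ~ H(top). Presheaves admit pointwise products, so
(F x G)(top) = F(top) x G(top) (Cartesian product).
|Gamma(F x G)| = |F(top)| * |G(top)| = 9 * 9 = 81.

81


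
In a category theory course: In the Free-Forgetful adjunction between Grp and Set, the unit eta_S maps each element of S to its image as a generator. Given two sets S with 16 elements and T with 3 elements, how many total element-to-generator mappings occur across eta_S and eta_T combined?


The unit eta_X: X -> U(F(X)) of the Free-Forgetful adjunction
maps each element of X to a generator of F(X). For X = S + T (disjoint
union in Set), |S + T| = |S| + |T|.
Total mappings = 16 + 3 = 19.

19


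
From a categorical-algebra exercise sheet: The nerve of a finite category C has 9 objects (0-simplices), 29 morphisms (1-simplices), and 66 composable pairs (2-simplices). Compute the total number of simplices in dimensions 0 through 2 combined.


The 2-skeleton of the nerve N(C) consists of simplices in dimensions 0, 1, 2:
  |N(C)_0| = 9 (objects)
  |N(C)_1| = 29 (morphisms)
  |N(C)_2| = 66 (composable pairs)
Total = 9 + 29 + 66 = 104

104


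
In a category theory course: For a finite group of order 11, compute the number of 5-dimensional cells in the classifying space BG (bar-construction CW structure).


In the bar-construction CW model of BG, the n-cells are indexed by
n-tuples [g_1|...|g_n] of non-identity elements of G (degenerate
simplices with some g_i = e do not contribute cells), so there are
(|G| - 1)^n n-cells.
For dim = 5 with |G| = 11:
cells = (11 - 1)^5 = 10^5 = 100000

100000


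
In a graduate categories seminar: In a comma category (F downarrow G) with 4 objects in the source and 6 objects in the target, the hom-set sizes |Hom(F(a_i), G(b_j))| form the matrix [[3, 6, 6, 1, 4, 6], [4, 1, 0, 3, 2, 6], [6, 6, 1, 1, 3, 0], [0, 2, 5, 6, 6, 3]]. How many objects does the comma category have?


Objects of (F downarrow G) are triples (a, b, h: F(a)->G(b)).
The count equals the sum of all entries in the hom-matrix.
sum(row 0) = 26
sum(row 1) = 16
sum(row 2) = 17
sum(row 3) = 22
Grand total = 81

81


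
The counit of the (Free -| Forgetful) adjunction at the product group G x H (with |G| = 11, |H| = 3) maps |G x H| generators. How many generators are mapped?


The counit epsilon_K: F(U(K)) -> K of the Free-Forgetful adjunction
maps |K| generators of F(U(K)) into K. For K = G x H (the product group),
|G x H| = |G| * |H|.
Total generators mapped = 11 * 3 = 33.

33


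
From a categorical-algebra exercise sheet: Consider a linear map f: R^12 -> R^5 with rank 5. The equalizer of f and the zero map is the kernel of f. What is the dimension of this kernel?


The equalizer of f and the zero map is ker(f).
By the rank-nullity theorem: dim(ker(f)) = dim(domain) - rank(f).
dim(ker(f)) = 12 - 5 = 7

7


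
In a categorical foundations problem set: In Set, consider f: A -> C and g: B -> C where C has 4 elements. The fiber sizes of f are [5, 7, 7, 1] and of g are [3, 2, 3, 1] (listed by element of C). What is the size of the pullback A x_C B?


The pullback A x_C B consists of pairs (a, b) with f(a) = g(b).
For each element c in C, the fiber product has |f^-1(c)| * |g^-1(c)| elements.
Summing over C: 5 * 3 + 7 * 2 + 7 * 3 + 1 * 1
= 15 + 14 + 21 + 1 = 51

51


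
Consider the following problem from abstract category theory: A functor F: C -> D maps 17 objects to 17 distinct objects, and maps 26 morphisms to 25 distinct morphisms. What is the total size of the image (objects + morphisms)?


The image of F consists of distinct objects and distinct morphisms.
|Im(F)| on objects = 17
|Im(F)| on morphisms = 25
Total image cardinality = 17 + 25 = 42

42


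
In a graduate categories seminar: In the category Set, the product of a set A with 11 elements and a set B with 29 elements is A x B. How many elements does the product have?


In Set, the product A x B is the Cartesian product.
By the universal property, |A x B| = |A| * |B|.
|A x B| = 11 * 29 = 319

319


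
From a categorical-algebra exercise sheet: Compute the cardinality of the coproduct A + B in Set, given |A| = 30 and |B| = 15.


In Set, the coproduct A + B is the disjoint union.
|A + B| = |A| + |B| = 30 + 15 = 45

45


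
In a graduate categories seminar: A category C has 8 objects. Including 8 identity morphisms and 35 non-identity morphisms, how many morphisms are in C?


Each object has an identity morphism, giving 8 identities.
Adding the 35 non-identity morphisms:
Total = 8 + 35 = 43

43


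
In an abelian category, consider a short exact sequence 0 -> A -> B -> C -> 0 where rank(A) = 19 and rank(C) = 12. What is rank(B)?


For a short exact sequence 0 -> A -> B -> C -> 0,
rank is additive: rank(B) = rank(A) + rank(C).
rank(B) = 19 + 12 = 31

31


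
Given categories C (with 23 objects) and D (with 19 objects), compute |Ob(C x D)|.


The product category C x D has objects that are pairs (c, d).
Number of pairs = |Ob(C)| * |Ob(D)| = 23 * 19 = 437

437


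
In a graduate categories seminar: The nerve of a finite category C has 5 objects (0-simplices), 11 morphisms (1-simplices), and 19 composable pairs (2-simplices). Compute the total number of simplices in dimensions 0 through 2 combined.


The 2-skeleton of the nerve N(C) consists of simplices in dimensions 0, 1, 2:
  |N(C)_0| = 5 (objects)
  |N(C)_1| = 11 (morphisms)
  |N(C)_2| = 19 (composable pairs)
Total = 5 + 11 + 19 = 35

35


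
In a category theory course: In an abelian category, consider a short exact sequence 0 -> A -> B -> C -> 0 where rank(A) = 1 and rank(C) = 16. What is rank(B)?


For a short exact sequence 0 -> A -> B -> C -> 0,
rank is additive: rank(B) = rank(A) + rank(C).
rank(B) = 1 + 16 = 17

17


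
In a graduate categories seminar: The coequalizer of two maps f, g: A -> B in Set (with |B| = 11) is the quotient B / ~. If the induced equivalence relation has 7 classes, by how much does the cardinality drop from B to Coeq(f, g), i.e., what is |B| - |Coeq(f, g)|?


The coequalizer Coeq(f, g) = B / ~ has one element per equivalence class.
|B| = 11, |Coeq(f, g)| = 7.
|B| - |Coeq(f, g)| = 11 - 7 = 4.

4


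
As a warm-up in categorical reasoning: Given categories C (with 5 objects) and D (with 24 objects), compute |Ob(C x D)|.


The product category C x D has objects that are pairs (c, d).
Number of pairs = |Ob(C)| * |Ob(D)| = 5 * 24 = 120

120


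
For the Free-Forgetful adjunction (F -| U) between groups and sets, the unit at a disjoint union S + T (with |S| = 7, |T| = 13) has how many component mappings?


The unit eta_X: X -> U(F(X)) of the Free-Forgetful adjunction
maps each element of X to a generator of F(X). For X = S + T (disjoint
union in Set), |S + T| = |S| + |T|.
Total mappings = 7 + 13 = 20.

20


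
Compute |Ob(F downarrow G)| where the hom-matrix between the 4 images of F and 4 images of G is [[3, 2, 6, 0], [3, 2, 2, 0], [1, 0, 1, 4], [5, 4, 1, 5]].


Objects of (F downarrow G) are triples (a, b, h: F(a)->G(b)).
The count equals the sum of all entries in the hom-matrix.
sum(row 0) = 11
sum(row 1) = 7
sum(row 2) = 6
sum(row 3) = 15
Grand total = 39

39


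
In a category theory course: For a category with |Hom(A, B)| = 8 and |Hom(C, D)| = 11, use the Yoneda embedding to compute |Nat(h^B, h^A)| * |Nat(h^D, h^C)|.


By the Yoneda lemma, Nat(h^B, h^A) is isomorphic to Hom(A, B),
so |Nat(h^B, h^A)| = |Hom(A, B)| and |Nat(h^D, h^C)| = |Hom(C, D)|.
|Hom(A, B)| = 8, |Hom(C, D)| = 11.
|Nat(h^B, h^A) x Nat(h^D, h^C)| = 8 * 11 = 88

88


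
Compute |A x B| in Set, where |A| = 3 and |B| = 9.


In Set, the product A x B is the Cartesian product.
By the universal property, |A x B| = |A| * |B|.
|A x B| = 3 * 9 = 27

27


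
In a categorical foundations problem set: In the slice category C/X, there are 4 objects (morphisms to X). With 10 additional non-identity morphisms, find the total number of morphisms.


In the slice category C/X, objects are morphisms to X.
Identity morphisms: 4 (one per object of C/X).
Non-identity morphisms: 10.
Total = 4 + 10 = 14

14


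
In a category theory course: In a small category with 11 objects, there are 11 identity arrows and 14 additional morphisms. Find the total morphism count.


Each object has an identity morphism, giving 11 identities.
Adding the 14 non-identity morphisms:
Total = 11 + 14 = 25

25


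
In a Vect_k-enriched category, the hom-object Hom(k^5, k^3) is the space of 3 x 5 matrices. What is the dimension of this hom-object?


In Vect-enriched categories, Hom(k^n, k^m) is the space of m x n matrices.
dim(Hom(k^5, k^3)) = 3 * 5 = 15

15


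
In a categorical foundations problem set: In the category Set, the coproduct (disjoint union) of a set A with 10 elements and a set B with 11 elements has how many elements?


In Set, the coproduct A + B is the disjoint union.
|A + B| = |A| + |B| = 10 + 11 = 21

21


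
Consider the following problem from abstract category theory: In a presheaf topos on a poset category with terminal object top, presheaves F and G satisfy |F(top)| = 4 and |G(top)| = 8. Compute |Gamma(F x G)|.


Global sections of a presheaf on a poset with terminal top satisfy
Gamma(H) ~ H(top). Presheaves admit pointwise products, so
(F x G)(top) = F(top) x G(top) (Cartesian product).
|Gamma(F x G)| = |F(top)| * |G(top)| = 4 * 8 = 32.

32


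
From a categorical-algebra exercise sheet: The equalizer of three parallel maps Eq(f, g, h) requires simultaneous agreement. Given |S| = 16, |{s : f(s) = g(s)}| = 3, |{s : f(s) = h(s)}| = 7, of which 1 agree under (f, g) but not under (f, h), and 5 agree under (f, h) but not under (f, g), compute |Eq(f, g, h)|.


Eq(f, g, h) is the triple-agreement set: points in S where all three
maps take the same value. Using inclusion-exclusion on the pairwise data:
Pair (f, g) agrees on 3 points; pair (f, h) on 7 points.
Points agreeing under (f, g) but not (f, h) = 1; under (f, h) but not (f, g) = 5.
Triple-agreement = agreement-in-(f, g) minus points that agree under (f, g) but not (f, h):
|Eq(f, g, h)| = 3 - 1 = 2
(cross-check via (f, h): 7 - 5 = 2.)

2


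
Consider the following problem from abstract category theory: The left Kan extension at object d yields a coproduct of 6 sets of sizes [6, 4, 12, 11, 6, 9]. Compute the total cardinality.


Pointwise, the left Kan extension (Lan_F H)(d) is the colimit, indexed
by the comma category (F downarrow d), of H composed with the
projection (F downarrow d) -> C. Here that colimit is given
as a coproduct (disjoint union) of sets, so its cardinality is the
sum of the sizes of the summands.
Coproduct of sets with sizes: 6 + 4 + 12 + 11 + 6 + 9
= 48

48


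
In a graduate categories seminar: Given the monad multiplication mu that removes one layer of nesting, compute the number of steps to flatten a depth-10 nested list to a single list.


Each application of mu: T^2 -> T removes one layer of nesting.
Starting at depth 10 (i.e., T^10(X)), we need to reach T(X).
Number of mu applications = 10 - 1 = 9

9


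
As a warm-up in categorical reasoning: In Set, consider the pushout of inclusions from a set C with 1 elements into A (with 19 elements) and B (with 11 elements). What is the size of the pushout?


The pushout A +_C B identifies the images of C in A and B.
|A +_C B| = |A| + |B| - |C| (for injections).
= 19 + 11 - 1 = 29

29


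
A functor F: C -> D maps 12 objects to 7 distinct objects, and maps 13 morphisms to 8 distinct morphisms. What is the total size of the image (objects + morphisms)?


The image of F consists of distinct objects and distinct morphisms.
|Im(F)| on objects = 7
|Im(F)| on morphisms = 8
Total image cardinality = 7 + 8 = 15

15


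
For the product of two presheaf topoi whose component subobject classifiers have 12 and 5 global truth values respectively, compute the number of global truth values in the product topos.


In a product of presheaf topoi E_1 x E_2, the subobject classifier
is Omega = Omega_1 x Omega_2 (componentwise), so
|Omega(top)| = |Omega_1(top_1)| * |Omega_2(top_2)|.
= 12 * 5 = 60.

60


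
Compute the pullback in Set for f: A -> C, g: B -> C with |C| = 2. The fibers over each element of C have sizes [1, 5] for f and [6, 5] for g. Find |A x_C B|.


The pullback A x_C B consists of pairs (a, b) with f(a) = g(b).
For each element c in C, the fiber product has |f^-1(c)| * |g^-1(c)| elements.
Summing over C: 1 * 6 + 5 * 5
= 6 + 25 = 31

31


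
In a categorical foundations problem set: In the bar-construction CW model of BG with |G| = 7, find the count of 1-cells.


In the bar-construction CW model of BG, the n-cells are indexed by
n-tuples [g_1|...|g_n] of non-identity elements of G (degenerate
simplices with some g_i = e do not contribute cells), so there are
(|G| - 1)^n n-cells.
For dim = 1 with |G| = 7:
cells = (7 - 1)^1 = 6^1 = 6

6


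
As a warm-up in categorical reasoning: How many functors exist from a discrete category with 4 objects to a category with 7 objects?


A functor from a discrete category C to D is determined by
where each object maps. Each of the 4 objects of C can map
to any of the 7 objects of D independently.
Number of functors = 7^4 = 2401

2401


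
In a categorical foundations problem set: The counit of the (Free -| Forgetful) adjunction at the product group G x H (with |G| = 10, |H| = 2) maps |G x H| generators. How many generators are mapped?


The counit epsilon_K: F(U(K)) -> K of the Free-Forgetful adjunction
maps |K| generators of F(U(K)) into K. For K = G x H (the product group),
|G x H| = |G| * |H|.
Total generators mapped = 10 * 2 = 20.

20


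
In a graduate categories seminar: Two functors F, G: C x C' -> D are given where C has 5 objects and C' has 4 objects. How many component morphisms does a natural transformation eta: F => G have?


A natural transformation eta: F => G assigns one component morphism per
object of the domain category.
The domain is the product category C x C', so
|Ob(C x C')| = |Ob(C)| * |Ob(C')| = 5 * 4 = 20.
Therefore eta has 20 component morphisms.

20


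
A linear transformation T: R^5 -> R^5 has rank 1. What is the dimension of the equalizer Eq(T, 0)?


The equalizer of f and the zero map is ker(f).
By the rank-nullity theorem: dim(ker(f)) = dim(domain) - rank(f).
dim(ker(f)) = 5 - 1 = 4

4


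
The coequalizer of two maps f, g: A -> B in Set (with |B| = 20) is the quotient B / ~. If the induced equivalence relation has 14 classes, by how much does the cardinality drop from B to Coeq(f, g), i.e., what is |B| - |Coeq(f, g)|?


The coequalizer Coeq(f, g) = B / ~ has one element per equivalence class.
|B| = 20, |Coeq(f, g)| = 14.
|B| - |Coeq(f, g)| = 20 - 14 = 6.

6


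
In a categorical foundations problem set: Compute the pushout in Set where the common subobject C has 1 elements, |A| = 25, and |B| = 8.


The pushout A +_C B identifies the images of C in A and B.
|A +_C B| = |A| + |B| - |C| (for injections).
= 25 + 8 - 1 = 32

32


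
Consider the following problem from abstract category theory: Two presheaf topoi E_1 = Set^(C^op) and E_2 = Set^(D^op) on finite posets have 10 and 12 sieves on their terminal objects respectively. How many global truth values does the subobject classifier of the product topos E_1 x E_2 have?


In a product of presheaf topoi E_1 x E_2, the subobject classifier
is Omega = Omega_1 x Omega_2 (componentwise), so
|Omega(top)| = |Omega_1(top_1)| * |Omega_2(top_2)|.
= 10 * 12 = 120.

120


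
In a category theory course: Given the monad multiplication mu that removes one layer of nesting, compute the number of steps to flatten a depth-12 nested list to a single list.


Each application of mu: T^2 -> T removes one layer of nesting.
Starting at depth 12 (i.e., T^12(X)), we need to reach T(X).
Number of mu applications = 12 - 1 = 11

11


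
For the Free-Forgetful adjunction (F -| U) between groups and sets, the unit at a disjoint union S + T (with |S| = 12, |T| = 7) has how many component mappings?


The unit eta_X: X -> U(F(X)) of the Free-Forgetful adjunction
maps each element of X to a generator of F(X). For X = S + T (disjoint
union in Set), |S + T| = |S| + |T|.
Total mappings = 12 + 7 = 19.

19


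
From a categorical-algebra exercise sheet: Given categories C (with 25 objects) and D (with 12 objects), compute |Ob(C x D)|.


The product category C x D has objects that are pairs (c, d).
Number of pairs = |Ob(C)| * |Ob(D)| = 25 * 12 = 300

300


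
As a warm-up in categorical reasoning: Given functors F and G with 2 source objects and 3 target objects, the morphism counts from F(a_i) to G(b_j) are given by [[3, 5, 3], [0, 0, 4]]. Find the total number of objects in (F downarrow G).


Objects of (F downarrow G) are triples (a, b, h: F(a)->G(b)).
The count equals the sum of all entries in the hom-matrix.
sum(row 0) = 11
sum(row 1) = 4
Grand total = 15

15


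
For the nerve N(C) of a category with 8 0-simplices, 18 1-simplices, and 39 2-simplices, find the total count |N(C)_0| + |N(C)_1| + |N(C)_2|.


The 2-skeleton of the nerve N(C) consists of simplices in dimensions 0, 1, 2:
  |N(C)_0| = 8 (objects)
  |N(C)_1| = 18 (morphisms)
  |N(C)_2| = 39 (composable pairs)
Total = 8 + 18 + 39 = 65

65


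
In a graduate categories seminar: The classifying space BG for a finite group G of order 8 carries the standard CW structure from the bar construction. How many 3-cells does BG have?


In the bar-construction CW model of BG, the n-cells are indexed by
n-tuples [g_1|...|g_n] of non-identity elements of G (degenerate
simplices with some g_i = e do not contribute cells), so there are
(|G| - 1)^n n-cells.
For dim = 3 with |G| = 8:
cells = (8 - 1)^3 = 7^3 = 343

343


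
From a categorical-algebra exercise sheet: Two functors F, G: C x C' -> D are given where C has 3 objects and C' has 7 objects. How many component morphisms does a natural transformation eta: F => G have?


A natural transformation eta: F => G assigns one component morphism per
object of the domain category.
The domain is the product category C x C', so
|Ob(C x C')| = |Ob(C)| * |Ob(C')| = 3 * 7 = 21.
Therefore eta has 21 component morphisms.

21


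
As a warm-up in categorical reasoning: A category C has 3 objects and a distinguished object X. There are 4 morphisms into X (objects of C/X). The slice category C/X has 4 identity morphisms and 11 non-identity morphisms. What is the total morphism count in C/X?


In the slice category C/X, objects are morphisms to X.
Identity morphisms: 4 (one per object of C/X).
Non-identity morphisms: 11.
Total = 4 + 11 = 15

15


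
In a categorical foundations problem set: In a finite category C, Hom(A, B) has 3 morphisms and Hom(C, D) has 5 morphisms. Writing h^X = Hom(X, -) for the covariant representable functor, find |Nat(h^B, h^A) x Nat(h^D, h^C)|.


By the Yoneda lemma, Nat(h^B, h^A) is isomorphic to Hom(A, B),
so |Nat(h^B, h^A)| = |Hom(A, B)| and |Nat(h^D, h^C)| = |Hom(C, D)|.
|Hom(A, B)| = 3, |Hom(C, D)| = 5.
|Nat(h^B, h^A) x Nat(h^D, h^C)| = 3 * 5 = 15

15


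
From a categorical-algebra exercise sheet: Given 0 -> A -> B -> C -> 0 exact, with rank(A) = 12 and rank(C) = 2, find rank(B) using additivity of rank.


For a short exact sequence 0 -> A -> B -> C -> 0,
rank is additive: rank(B) = rank(A) + rank(C).
rank(B) = 12 + 2 = 14

14


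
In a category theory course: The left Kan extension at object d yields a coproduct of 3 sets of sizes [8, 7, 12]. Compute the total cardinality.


Pointwise, the left Kan extension (Lan_F H)(d) is the colimit, indexed
by the comma category (F downarrow d), of H composed with the
projection (F downarrow d) -> C. Here that colimit is given
as a coproduct (disjoint union) of sets, so its cardinality is the
sum of the sizes of the summands.
Coproduct of sets with sizes: 8 + 7 + 12
= 27

27


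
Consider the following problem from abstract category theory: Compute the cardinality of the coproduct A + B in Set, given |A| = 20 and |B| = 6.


In Set, the coproduct A + B is the disjoint union.
|A + B| = |A| + |B| = 20 + 6 = 26

26


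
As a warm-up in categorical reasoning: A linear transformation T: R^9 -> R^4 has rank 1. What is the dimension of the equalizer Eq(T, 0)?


The equalizer of f and the zero map is ker(f).
By the rank-nullity theorem: dim(ker(f)) = dim(domain) - rank(f).
dim(ker(f)) = 9 - 1 = 8

8


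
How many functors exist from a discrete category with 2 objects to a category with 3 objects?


A functor from a discrete category C to D is determined by
where each object maps. Each of the 2 objects of C can map
to any of the 3 objects of D independently.
Number of functors = 3^2 = 9

9


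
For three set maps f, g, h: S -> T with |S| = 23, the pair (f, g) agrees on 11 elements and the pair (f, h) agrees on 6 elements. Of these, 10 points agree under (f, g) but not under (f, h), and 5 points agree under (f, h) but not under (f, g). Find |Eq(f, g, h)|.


Eq(f, g, h) is the triple-agreement set: points in S where all three
maps take the same value. Using inclusion-exclusion on the pairwise data:
Pair (f, g) agrees on 11 points; pair (f, h) on 6 points.
Points agreeing under (f, g) but not (f, h) = 10; under (f, h) but not (f, g) = 5.
Triple-agreement = agreement-in-(f, g) minus points that agree under (f, g) but not (f, h):
|Eq(f, g, h)| = 11 - 10 = 1
(cross-check via (f, h): 6 - 5 = 1.)

1


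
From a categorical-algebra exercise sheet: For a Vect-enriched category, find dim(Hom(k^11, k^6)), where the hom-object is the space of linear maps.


In Vect-enriched categories, Hom(k^n, k^m) is the space of m x n matrices.
dim(Hom(k^11, k^6)) = 6 * 11 = 66

66


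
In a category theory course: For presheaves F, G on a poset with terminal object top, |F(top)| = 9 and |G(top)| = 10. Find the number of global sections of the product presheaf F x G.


Global sections of a presheaf on a poset with terminal top satisfy
Gamma(H) ~ H(top). Presheaves admit pointwise products, so
(F x G)(top) = F(top) x G(top) (Cartesian product).
|Gamma(F x G)| = |F(top)| * |G(top)| = 9 * 10 = 90.

90


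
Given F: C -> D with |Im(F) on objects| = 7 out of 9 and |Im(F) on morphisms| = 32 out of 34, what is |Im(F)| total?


The image of F consists of distinct objects and distinct morphisms.
|Im(F)| on objects = 7
|Im(F)| on morphisms = 32
Total image cardinality = 7 + 32 = 39

39


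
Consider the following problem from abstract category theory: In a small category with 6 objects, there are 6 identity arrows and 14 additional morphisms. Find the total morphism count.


Each object has an identity morphism, giving 6 identities.
Adding the 14 non-identity morphisms:
Total = 6 + 14 = 20

20


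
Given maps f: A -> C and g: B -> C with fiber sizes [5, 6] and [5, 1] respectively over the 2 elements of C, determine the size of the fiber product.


The pullback A x_C B consists of pairs (a, b) with f(a) = g(b).
For each element c in C, the fiber product has |f^-1(c)| * |g^-1(c)| elements.
Summing over C: 5 * 5 + 6 * 1
= 25 + 6 = 31

31


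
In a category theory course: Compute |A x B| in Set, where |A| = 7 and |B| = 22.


In Set, the product A x B is the Cartesian product.
By the universal property, |A x B| = |A| * |B|.
|A x B| = 7 * 22 = 154

154


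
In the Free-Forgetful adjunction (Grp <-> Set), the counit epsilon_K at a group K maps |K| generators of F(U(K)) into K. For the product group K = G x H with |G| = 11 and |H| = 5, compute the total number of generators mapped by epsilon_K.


The counit epsilon_K: F(U(K)) -> K of the Free-Forgetful adjunction
maps |K| generators of F(U(K)) into K. For K = G x H (the product group),
|G x H| = |G| * |H|.
Total generators mapped = 11 * 5 = 55.

55


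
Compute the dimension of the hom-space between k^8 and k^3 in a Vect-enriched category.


In Vect-enriched categories, Hom(k^n, k^m) is the space of m x n matrices.
dim(Hom(k^8, k^3)) = 3 * 8 = 24

24


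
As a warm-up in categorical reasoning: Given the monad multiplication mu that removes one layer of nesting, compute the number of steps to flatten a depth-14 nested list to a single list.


Each application of mu: T^2 -> T removes one layer of nesting.
Starting at depth 14 (i.e., T^14(X)), we need to reach T(X).
Number of mu applications = 14 - 1 = 13

13


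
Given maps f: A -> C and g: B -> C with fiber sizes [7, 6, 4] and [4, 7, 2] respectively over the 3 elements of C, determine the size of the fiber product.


The pullback A x_C B consists of pairs (a, b) with f(a) = g(b).
For each element c in C, the fiber product has |f^-1(c)| * |g^-1(c)| elements.
Summing over C: 7 * 4 + 6 * 7 + 4 * 2
= 28 + 42 + 8 = 78

78
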